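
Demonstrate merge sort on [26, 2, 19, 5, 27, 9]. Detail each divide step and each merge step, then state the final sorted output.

Merge sort trace:

Split: [26, 2, 19, 5, 27, 9] -> [26, 2, 19] and [5, 27, 9]
  Split: [26, 2, 19] -> [26] and [2, 19]
    Split: [2, 19] -> [2] and [19]
    Merge: [2] + [19] -> [2, 19]
  Merge: [26] + [2, 19] -> [2, 19, 26]
  Split: [5, 27, 9] -> [5] and [27, 9]
    Split: [27, 9] -> [27] and [9]
    Merge: [27] + [9] -> [9, 27]
  Merge: [5] + [9, 27] -> [5, 9, 27]
Merge: [2, 19, 26] + [5, 9, 27] -> [2, 5, 9, 19, 26, 27]

Final sorted array: [2, 5, 9, 19, 26, 27]

The merge sort proceeds by recursively splitting the array and merging sorted halves.
After all merges, the sorted array is [2, 5, 9, 19, 26, 27].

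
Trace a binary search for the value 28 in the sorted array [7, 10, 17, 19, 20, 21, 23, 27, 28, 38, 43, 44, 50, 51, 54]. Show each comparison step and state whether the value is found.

Binary search for 28 in [7, 10, 17, 19, 20, 21, 23, 27, 28, 38, 43, 44, 50, 51, 54]:

lo=0, hi=14, mid=7, arr[mid]=27 -> 27 < 28, search right half
lo=8, hi=14, mid=11, arr[mid]=44 -> 44 > 28, search left half
lo=8, hi=10, mid=9, arr[mid]=38 -> 38 > 28, search left half
lo=8, hi=8, mid=8, arr[mid]=28 -> Found target at index 8!

Binary search finds 28 at index 8 after 4 comparisons. The search repeatedly halves the search space by comparing with the middle element.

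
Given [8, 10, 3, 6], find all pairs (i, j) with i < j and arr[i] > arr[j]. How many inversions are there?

Finding inversions in [8, 10, 3, 6]:

(0, 2): arr[0]=8 > arr[2]=3
(0, 3): arr[0]=8 > arr[3]=6
(1, 2): arr[1]=10 > arr[2]=3
(1, 3): arr[1]=10 > arr[3]=6

Total inversions: 4

The array has 4 inversion(s): (0,2), (0,3), (1,2), (1,3). Each pair (i,j) satisfies i < j and arr[i] > arr[j].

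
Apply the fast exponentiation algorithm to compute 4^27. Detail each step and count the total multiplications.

Computing 4^27 by squaring (build up from 4^1; each line after the first costs one multiplication):

4^1 = 4
4^2 = (4^1)^2 = 4^2 = 16
4^3 = 4 * 4^2 = 4 * 16 = 64
4^6 = (4^3)^2 = 64^2 = 4096
4^12 = (4^6)^2 = 4096^2 = 16777216
4^13 = 4 * 4^12 = 4 * 16777216 = 67108864
4^26 = (4^13)^2 = 67108864^2 = 4503599627370496
4^27 = 4 * 4^26 = 4 * 4503599627370496 = 18014398509481984

Result: 18014398509481984
Multiplications needed: 7 (7 lines after 4^1)

4^27 = 18014398509481984. Using exponentiation by squaring, this requires 7 multiplications. The key idea: if the exponent is even, square the half-power; if odd, multiply by the base once.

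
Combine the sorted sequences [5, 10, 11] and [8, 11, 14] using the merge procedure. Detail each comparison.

Merging process:

Compare 5 vs 8: take 5 from left. Merged: [5]
Compare 10 vs 8: take 8 from right. Merged: [5, 8]
Compare 10 vs 11: take 10 from left. Merged: [5, 8, 10]
Compare 11 vs 11: take 11 from left. Merged: [5, 8, 10, 11]
Append remaining from right: [11, 14]. Merged: [5, 8, 10, 11, 11, 14]

Final merged array: [5, 8, 10, 11, 11, 14]
Total comparisons: 4

The merged array is [5, 8, 10, 11, 11, 14], requiring 4 comparisons. The merge step runs in O(n) time where n is the total number of elements.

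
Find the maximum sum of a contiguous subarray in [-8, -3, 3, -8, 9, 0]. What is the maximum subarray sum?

Using Kadane's algorithm on [-8, -3, 3, -8, 9, 0]:

Scanning through the array:
Position 1 (value -3): max_ending_here = -3, max_so_far = -3
Position 2 (value 3): max_ending_here = 3, max_so_far = 3
Position 3 (value -8): max_ending_here = -5, max_so_far = 3
Position 4 (value 9): max_ending_here = 9, max_so_far = 9
Position 5 (value 0): max_ending_here = 9, max_so_far = 9

Maximum subarray: [9]
Maximum sum: 9

The maximum subarray is [9] with sum 9. This subarray runs from index 4 to index 4.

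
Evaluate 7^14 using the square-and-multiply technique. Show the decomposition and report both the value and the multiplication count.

Computing 7^14 by squaring (build up from 7^1; each line after the first costs one multiplication):

7^1 = 7
7^2 = (7^1)^2 = 7^2 = 49
7^3 = 7 * 7^2 = 7 * 49 = 343
7^6 = (7^3)^2 = 343^2 = 117649
7^7 = 7 * 7^6 = 7 * 117649 = 823543
7^14 = (7^7)^2 = 823543^2 = 678223072849

Result: 678223072849
Multiplications needed: 5 (5 lines after 7^1)

7^14 = 678223072849. Using exponentiation by squaring, this requires 5 multiplications. The key idea: if the exponent is even, square the half-power; if odd, multiply by the base once.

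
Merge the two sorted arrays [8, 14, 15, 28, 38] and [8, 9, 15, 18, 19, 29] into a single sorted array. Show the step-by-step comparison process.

Merging process:

Compare 8 vs 8: take 8 from left. Merged: [8]
Compare 14 vs 8: take 8 from right. Merged: [8, 8]
Compare 14 vs 9: take 9 from right. Merged: [8, 8, 9]
Compare 14 vs 15: take 14 from left. Merged: [8, 8, 9, 14]
Compare 15 vs 15: take 15 from left. Merged: [8, 8, 9, 14, 15]
Compare 28 vs 15: take 15 from right. Merged: [8, 8, 9, 14, 15, 15]
Compare 28 vs 18: take 18 from right. Merged: [8, 8, 9, 14, 15, 15, 18]
Compare 28 vs 19: take 19 from right. Merged: [8, 8, 9, 14, 15, 15, 18, 19]
Compare 28 vs 29: take 28 from left. Merged: [8, 8, 9, 14, 15, 15, 18, 19, 28]
Compare 38 vs 29: take 29 from right. Merged: [8, 8, 9, 14, 15, 15, 18, 19, 28, 29]
Append remaining from left: [38]. Merged: [8, 8, 9, 14, 15, 15, 18, 19, 28, 29, 38]

Final merged array: [8, 8, 9, 14, 15, 15, 18, 19, 28, 29, 38]
Total comparisons: 10

The merged array is [8, 8, 9, 14, 15, 15, 18, 19, 28, 29, 38], requiring 10 comparisons. The merge step runs in O(n) time where n is the total number of elements.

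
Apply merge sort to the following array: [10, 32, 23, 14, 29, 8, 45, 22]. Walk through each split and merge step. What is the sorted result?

Merge sort trace:

Split: [10, 32, 23, 14, 29, 8, 45, 22] -> [10, 32, 23, 14] and [29, 8, 45, 22]
  Split: [10, 32, 23, 14] -> [10, 32] and [23, 14]
    Split: [10, 32] -> [10] and [32]
    Merge: [10] + [32] -> [10, 32]
    Split: [23, 14] -> [23] and [14]
    Merge: [23] + [14] -> [14, 23]
  Merge: [10, 32] + [14, 23] -> [10, 14, 23, 32]
  Split: [29, 8, 45, 22] -> [29, 8] and [45, 22]
    Split: [29, 8] -> [29] and [8]
    Merge: [29] + [8] -> [8, 29]
    Split: [45, 22] -> [45] and [22]
    Merge: [45] + [22] -> [22, 45]
  Merge: [8, 29] + [22, 45] -> [8, 22, 29, 45]
Merge: [10, 14, 23, 32] + [8, 22, 29, 45] -> [8, 10, 14, 22, 23, 29, 32, 45]

Final sorted array: [8, 10, 14, 22, 23, 29, 32, 45]

The merge sort proceeds by recursively splitting the array and merging sorted halves.
After all merges, the sorted array is [8, 10, 14, 22, 23, 29, 32, 45].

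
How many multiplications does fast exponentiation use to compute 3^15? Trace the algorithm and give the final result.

Computing 3^15 by squaring (build up from 3^1; each line after the first costs one multiplication):

3^1 = 3
3^2 = (3^1)^2 = 3^2 = 9
3^3 = 3 * 3^2 = 3 * 9 = 27
3^6 = (3^3)^2 = 27^2 = 729
3^7 = 3 * 3^6 = 3 * 729 = 2187
3^14 = (3^7)^2 = 2187^2 = 4782969
3^15 = 3 * 3^14 = 3 * 4782969 = 14348907

Result: 14348907
Multiplications needed: 6 (6 lines after 3^1)

3^15 = 14348907. Using exponentiation by squaring, this requires 6 multiplications. The key idea: if the exponent is even, square the half-power; if odd, multiply by the base once.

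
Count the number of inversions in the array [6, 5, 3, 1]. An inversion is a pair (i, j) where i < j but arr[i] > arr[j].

Finding inversions in [6, 5, 3, 1]:

(0, 1): arr[0]=6 > arr[1]=5
(0, 2): arr[0]=6 > arr[2]=3
(0, 3): arr[0]=6 > arr[3]=1
(1, 2): arr[1]=5 > arr[2]=3
(1, 3): arr[1]=5 > arr[3]=1
(2, 3): arr[2]=3 > arr[3]=1

Total inversions: 6

The array has 6 inversion(s): (0,1), (0,2), (0,3), (1,2), (1,3), (2,3). Each pair (i,j) satisfies i < j and arr[i] > arr[j].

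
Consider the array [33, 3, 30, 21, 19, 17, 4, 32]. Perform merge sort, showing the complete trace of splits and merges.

Merge sort trace:

Split: [33, 3, 30, 21, 19, 17, 4, 32] -> [33, 3, 30, 21] and [19, 17, 4, 32]
  Split: [33, 3, 30, 21] -> [33, 3] and [30, 21]
    Split: [33, 3] -> [33] and [3]
    Merge: [33] + [3] -> [3, 33]
    Split: [30, 21] -> [30] and [21]
    Merge: [30] + [21] -> [21, 30]
  Merge: [3, 33] + [21, 30] -> [3, 21, 30, 33]
  Split: [19, 17, 4, 32] -> [19, 17] and [4, 32]
    Split: [19, 17] -> [19] and [17]
    Merge: [19] + [17] -> [17, 19]
    Split: [4, 32] -> [4] and [32]
    Merge: [4] + [32] -> [4, 32]
  Merge: [17, 19] + [4, 32] -> [4, 17, 19, 32]
Merge: [3, 21, 30, 33] + [4, 17, 19, 32] -> [3, 4, 17, 19, 21, 30, 32, 33]

Final sorted array: [3, 4, 17, 19, 21, 30, 32, 33]

The merge sort proceeds by recursively splitting the array and merging sorted halves.
After all merges, the sorted array is [3, 4, 17, 19, 21, 30, 32, 33].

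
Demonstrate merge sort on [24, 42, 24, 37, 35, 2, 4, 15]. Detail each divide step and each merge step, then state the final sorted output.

Merge sort trace:

Split: [24, 42, 24, 37, 35, 2, 4, 15] -> [24, 42, 24, 37] and [35, 2, 4, 15]
  Split: [24, 42, 24, 37] -> [24, 42] and [24, 37]
    Split: [24, 42] -> [24] and [42]
    Merge: [24] + [42] -> [24, 42]
    Split: [24, 37] -> [24] and [37]
    Merge: [24] + [37] -> [24, 37]
  Merge: [24, 42] + [24, 37] -> [24, 24, 37, 42]
  Split: [35, 2, 4, 15] -> [35, 2] and [4, 15]
    Split: [35, 2] -> [35] and [2]
    Merge: [35] + [2] -> [2, 35]
    Split: [4, 15] -> [4] and [15]
    Merge: [4] + [15] -> [4, 15]
  Merge: [2, 35] + [4, 15] -> [2, 4, 15, 35]
Merge: [24, 24, 37, 42] + [2, 4, 15, 35] -> [2, 4, 15, 24, 24, 35, 37, 42]

Final sorted array: [2, 4, 15, 24, 24, 35, 37, 42]

The merge sort proceeds by recursively splitting the array and merging sorted halves.
After all merges, the sorted array is [2, 4, 15, 24, 24, 35, 37, 42].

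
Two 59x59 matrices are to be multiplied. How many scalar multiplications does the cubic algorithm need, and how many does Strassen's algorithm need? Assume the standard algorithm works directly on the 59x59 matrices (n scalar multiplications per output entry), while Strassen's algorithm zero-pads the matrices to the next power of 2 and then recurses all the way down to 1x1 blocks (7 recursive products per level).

Matrix multiplication for 59x59 matrices:

Strassen's algorithm requires power-of-2 dimensions. Pad 59x59 to 64x64 (next power of 2).

Standard algorithm: 59^3 = 205379 multiplications
Strassen's algorithm: 7^(log2(64)) = 7^6 = 117649 multiplications
Savings: 205379 - 117649 = 87730 multiplications

Standard: 205379 multiplications (59^3). Strassen: 117649 multiplications (7^6, after padding to 64x64). Strassen reduces 8 recursive multiplications to 7 at each level.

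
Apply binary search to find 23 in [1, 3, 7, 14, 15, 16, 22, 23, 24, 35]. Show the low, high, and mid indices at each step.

Binary search for 23 in [1, 3, 7, 14, 15, 16, 22, 23, 24, 35]:

lo=0, hi=9, mid=4, arr[mid]=15 -> 15 < 23, search right half
lo=5, hi=9, mid=7, arr[mid]=23 -> Found target at index 7!

Binary search finds 23 at index 7 after 2 comparisons. The search repeatedly halves the search space by comparing with the middle element.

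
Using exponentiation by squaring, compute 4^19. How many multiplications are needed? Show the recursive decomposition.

Computing 4^19 by squaring (build up from 4^1; each line after the first costs one multiplication):

4^1 = 4
4^2 = (4^1)^2 = 4^2 = 16
4^4 = (4^2)^2 = 16^2 = 256
4^8 = (4^4)^2 = 256^2 = 65536
4^9 = 4 * 4^8 = 4 * 65536 = 262144
4^18 = (4^9)^2 = 262144^2 = 68719476736
4^19 = 4 * 4^18 = 4 * 68719476736 = 274877906944

Result: 274877906944
Multiplications needed: 6 (6 lines after 4^1)

4^19 = 274877906944. Using exponentiation by squaring, this requires 6 multiplications. The key idea: if the exponent is even, square the half-power; if odd, multiply by the base once.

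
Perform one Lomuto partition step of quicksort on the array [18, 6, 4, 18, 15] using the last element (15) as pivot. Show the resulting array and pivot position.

Lomuto partition with pivot = 15:

Initial array: [18, 6, 4, 18, 15]

arr[0]=18 > 15: no swap
arr[1]=6 <= 15: swap with position 0, array becomes [6, 18, 4, 18, 15]
arr[2]=4 <= 15: swap with position 1, array becomes [6, 4, 18, 18, 15]
arr[3]=18 > 15: no swap

Place pivot at position 2: [6, 4, 15, 18, 18]
Pivot position: 2

After partitioning with pivot 15, the array becomes [6, 4, 15, 18, 18]. The pivot is placed at index 2. All elements to the left of the pivot are <= 15, and all elements to the right are > 15.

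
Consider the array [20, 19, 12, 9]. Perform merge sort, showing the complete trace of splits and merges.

Merge sort trace:

Split: [20, 19, 12, 9] -> [20, 19] and [12, 9]
  Split: [20, 19] -> [20] and [19]
  Merge: [20] + [19] -> [19, 20]
  Split: [12, 9] -> [12] and [9]
  Merge: [12] + [9] -> [9, 12]
Merge: [19, 20] + [9, 12] -> [9, 12, 19, 20]

Final sorted array: [9, 12, 19, 20]

The merge sort proceeds by recursively splitting the array and merging sorted halves.
After all merges, the sorted array is [9, 12, 19, 20].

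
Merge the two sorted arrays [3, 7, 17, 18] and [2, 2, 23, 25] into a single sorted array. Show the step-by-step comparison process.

Merging process:

Compare 3 vs 2: take 2 from right. Merged: [2]
Compare 3 vs 2: take 2 from right. Merged: [2, 2]
Compare 3 vs 23: take 3 from left. Merged: [2, 2, 3]
Compare 7 vs 23: take 7 from left. Merged: [2, 2, 3, 7]
Compare 17 vs 23: take 17 from left. Merged: [2, 2, 3, 7, 17]
Compare 18 vs 23: take 18 from left. Merged: [2, 2, 3, 7, 17, 18]
Append remaining from right: [23, 25]. Merged: [2, 2, 3, 7, 17, 18, 23, 25]

Final merged array: [2, 2, 3, 7, 17, 18, 23, 25]
Total comparisons: 6

The merged array is [2, 2, 3, 7, 17, 18, 23, 25], requiring 6 comparisons. The merge step runs in O(n) time where n is the total number of elements.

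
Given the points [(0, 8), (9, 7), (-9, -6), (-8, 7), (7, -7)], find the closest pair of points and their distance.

Computing all pairwise distances among 5 points:

d((0, 8), (9, 7)) = 9.0554
d((0, 8), (-9, -6)) = 16.6433
d((0, 8), (-8, 7)) = 8.0623 <-- minimum
d((0, 8), (7, -7)) = 16.5529
d((9, 7), (-9, -6)) = 22.2036
d((9, 7), (-8, 7)) = 17.0
d((9, 7), (7, -7)) = 14.1421
d((-9, -6), (-8, 7)) = 13.0384
d((-9, -6), (7, -7)) = 16.0312
d((-8, 7), (7, -7)) = 20.5183

Closest pair: (0, 8) and (-8, 7) with distance 8.0623

The closest pair is (0, 8) and (-8, 7) with Euclidean distance 8.0623. For 5 points, brute-force pairwise comparison is shown above. For large n, the divide-and-conquer algorithm (sort by x, recurse on halves, check the dividing strip) achieves O(n log n).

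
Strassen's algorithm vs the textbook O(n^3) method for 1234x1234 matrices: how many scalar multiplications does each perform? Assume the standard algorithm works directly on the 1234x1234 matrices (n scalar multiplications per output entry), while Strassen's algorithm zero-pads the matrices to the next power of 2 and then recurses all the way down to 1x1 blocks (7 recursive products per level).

Matrix multiplication for 1234x1234 matrices:

Strassen's algorithm requires power-of-2 dimensions. Pad 1234x1234 to 2048x2048 (next power of 2).

Standard algorithm: 1234^3 = 1879080904 multiplications
Strassen's algorithm: 7^(log2(2048)) = 7^11 = 1977326743 multiplications
Difference: 1879080904 - 1977326743 = -98245839 (Strassen uses MORE here due to padding overhead — for small or just-over-power-of-2 n, padding can outweigh the per-level savings)

Standard: 1879080904 multiplications (1234^3). Strassen: 1977326743 multiplications (7^11, after padding to 2048x2048). Strassen reduces 8 recursive multiplications to 7 at each level.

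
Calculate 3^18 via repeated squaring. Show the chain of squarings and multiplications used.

Computing 3^18 by squaring (build up from 3^1; each line after the first costs one multiplication):

3^1 = 3
3^2 = (3^1)^2 = 3^2 = 9
3^4 = (3^2)^2 = 9^2 = 81
3^8 = (3^4)^2 = 81^2 = 6561
3^9 = 3 * 3^8 = 3 * 6561 = 19683
3^18 = (3^9)^2 = 19683^2 = 387420489

Result: 387420489
Multiplications needed: 5 (5 lines after 3^1)

3^18 = 387420489. Using exponentiation by squaring, this requires 5 multiplications. The key idea: if the exponent is even, square the half-power; if odd, multiply by the base once.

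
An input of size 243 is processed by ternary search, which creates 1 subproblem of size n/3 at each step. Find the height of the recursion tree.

For divide and conquer with division factor 3:

Problem sizes at each level:
Level 0: 243
Level 1: 81
Level 2: 27
Level 3: 9
Level 4: 3
Level 5: 1

The root is level 0 and the size-1 base case is level 5 (the tree spans levels 0 through 5, i.e. 6 levels counting the root), so the depth is the number of divisions: log_3(243) = 5

The recursion tree depth is log_3(243) = 5. At each level, the problem size is divided by 3, so it takes 5 divisions to reduce to a base case of size 1. The algorithm makes 1 recursive call at each level.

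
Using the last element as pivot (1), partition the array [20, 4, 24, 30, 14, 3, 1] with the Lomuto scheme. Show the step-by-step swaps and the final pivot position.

Lomuto partition with pivot = 1:

Initial array: [20, 4, 24, 30, 14, 3, 1]

arr[0]=20 > 1: no swap
arr[1]=4 > 1: no swap
arr[2]=24 > 1: no swap
arr[3]=30 > 1: no swap
arr[4]=14 > 1: no swap
arr[5]=3 > 1: no swap

Place pivot at position 0: [1, 4, 24, 30, 14, 3, 20]
Pivot position: 0

After partitioning with pivot 1, the array becomes [1, 4, 24, 30, 14, 3, 20]. The pivot is placed at index 0. All elements to the left of the pivot are <= 1, and all elements to the right are > 1.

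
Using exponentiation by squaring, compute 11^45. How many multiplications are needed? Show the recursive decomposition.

Computing 11^45 by squaring (build up from 11^1; each line after the first costs one multiplication):

11^1 = 11
11^2 = (11^1)^2 = 11^2 = 121
11^4 = (11^2)^2 = 121^2 = 14641
11^5 = 11 * 11^4 = 11 * 14641 = 161051
11^10 = (11^5)^2 = 161051^2 = 25937424601
11^11 = 11 * 11^10 = 11 * 25937424601 = 285311670611
11^22 = (11^11)^2 = 285311670611^2 = 81402749386839761113321
11^44 = (11^22)^2 = 81402749386839761113321^2 = 6626407607736641103900260617069258125403649041
11^45 = 11 * 11^44 = 11 * 6626407607736641103900260617069258125403649041 = 72890483685103052142902866787761839379440139451

Result: 72890483685103052142902866787761839379440139451
Multiplications needed: 8 (8 lines after 11^1)

11^45 = 72890483685103052142902866787761839379440139451. Using exponentiation by squaring, this requires 8 multiplications. The key idea: if the exponent is even, square the half-power; if odd, multiply by the base once.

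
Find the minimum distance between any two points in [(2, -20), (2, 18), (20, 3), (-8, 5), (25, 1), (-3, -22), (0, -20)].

Computing all pairwise distances among 7 points:

d((2, -20), (2, 18)) = 38.0
d((2, -20), (20, 3)) = 29.2062
d((2, -20), (-8, 5)) = 26.9258
d((2, -20), (25, 1)) = 31.1448
d((2, -20), (-3, -22)) = 5.3852
d((2, -20), (0, -20)) = 2.0 <-- minimum
d((2, 18), (20, 3)) = 23.4307
d((2, 18), (-8, 5)) = 16.4012
d((2, 18), (25, 1)) = 28.6007
d((2, 18), (-3, -22)) = 40.3113
d((2, 18), (0, -20)) = 38.0526
d((20, 3), (-8, 5)) = 28.0713
d((20, 3), (25, 1)) = 5.3852
d((20, 3), (-3, -22)) = 33.9706
d((20, 3), (0, -20)) = 30.4795
d((-8, 5), (25, 1)) = 33.2415
d((-8, 5), (-3, -22)) = 27.4591
d((-8, 5), (0, -20)) = 26.2488
d((25, 1), (-3, -22)) = 36.2353
d((25, 1), (0, -20)) = 32.6497
d((-3, -22), (0, -20)) = 3.6056

Closest pair: (2, -20) and (0, -20) with distance 2.0

The closest pair is (2, -20) and (0, -20) with Euclidean distance 2.0. For 7 points, brute-force pairwise comparison is shown above. For large n, the divide-and-conquer algorithm (sort by x, recurse on halves, check the dividing strip) achieves O(n log n).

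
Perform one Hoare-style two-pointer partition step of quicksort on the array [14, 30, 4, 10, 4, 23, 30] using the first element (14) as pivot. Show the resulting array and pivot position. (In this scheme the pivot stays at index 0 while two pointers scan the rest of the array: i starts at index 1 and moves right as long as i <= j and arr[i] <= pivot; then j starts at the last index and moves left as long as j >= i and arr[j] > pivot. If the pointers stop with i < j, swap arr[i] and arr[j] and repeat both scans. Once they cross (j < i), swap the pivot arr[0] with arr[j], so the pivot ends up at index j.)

Hoare-style two-pointer partition with pivot = 14:

Initial array: [14, 30, 4, 10, 4, 23, 30]

Pointers start at i = 1, j = 6.
i stops at index 1 (arr[1]=30 > 14), j stops at index 4 (arr[4]=4 <= 14): swap arr[1] and arr[4], array becomes [14, 4, 4, 10, 30, 23, 30]
i ends at 4, j ends at 3: the pointers have crossed (j < i), so scanning stops.

Swap pivot arr[0] with arr[3] to place pivot at position 3: [10, 4, 4, 14, 30, 23, 30]
Pivot position: 3

After partitioning with pivot 14, the array becomes [10, 4, 4, 14, 30, 23, 30]. The pivot is placed at index 3. All elements to the left of the pivot are <= 14, and all elements to the right are > 14.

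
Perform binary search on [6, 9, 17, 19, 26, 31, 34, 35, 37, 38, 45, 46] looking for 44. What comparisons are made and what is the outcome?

Binary search for 44 in [6, 9, 17, 19, 26, 31, 34, 35, 37, 38, 45, 46]:

lo=0, hi=11, mid=5, arr[mid]=31 -> 31 < 44, search right half
lo=6, hi=11, mid=8, arr[mid]=37 -> 37 < 44, search right half
lo=9, hi=11, mid=10, arr[mid]=45 -> 45 > 44, search left half
lo=9, hi=9, mid=9, arr[mid]=38 -> 38 < 44, search right half
lo=10 > hi=9, target 44 not found

Binary search determines that 44 is not in the array after 4 comparisons. The search space was exhausted without finding the target.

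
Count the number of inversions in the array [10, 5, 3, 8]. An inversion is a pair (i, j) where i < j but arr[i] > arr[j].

Finding inversions in [10, 5, 3, 8]:

(0, 1): arr[0]=10 > arr[1]=5
(0, 2): arr[0]=10 > arr[2]=3
(0, 3): arr[0]=10 > arr[3]=8
(1, 2): arr[1]=5 > arr[2]=3

Total inversions: 4

The array has 4 inversion(s): (0,1), (0,2), (0,3), (1,2). Each pair (i,j) satisfies i < j and arr[i] > arr[j].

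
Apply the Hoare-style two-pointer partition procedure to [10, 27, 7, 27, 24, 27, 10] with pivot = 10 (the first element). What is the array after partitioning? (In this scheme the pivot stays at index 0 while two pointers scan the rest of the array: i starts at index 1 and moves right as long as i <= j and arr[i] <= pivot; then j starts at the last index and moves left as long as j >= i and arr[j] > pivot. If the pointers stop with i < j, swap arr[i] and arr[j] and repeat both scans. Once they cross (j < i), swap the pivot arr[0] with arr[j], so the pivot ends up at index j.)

Hoare-style two-pointer partition with pivot = 10:

Initial array: [10, 27, 7, 27, 24, 27, 10]

Pointers start at i = 1, j = 6.
i stops at index 1 (arr[1]=27 > 10), j stops at index 6 (arr[6]=10 <= 10): swap arr[1] and arr[6], array becomes [10, 10, 7, 27, 24, 27, 27]
i ends at 3, j ends at 2: the pointers have crossed (j < i), so scanning stops.

Swap pivot arr[0] with arr[2] to place pivot at position 2: [7, 10, 10, 27, 24, 27, 27]
Pivot position: 2

After partitioning with pivot 10, the array becomes [7, 10, 10, 27, 24, 27, 27]. The pivot is placed at index 2. All elements to the left of the pivot are <= 10, and all elements to the right are > 10.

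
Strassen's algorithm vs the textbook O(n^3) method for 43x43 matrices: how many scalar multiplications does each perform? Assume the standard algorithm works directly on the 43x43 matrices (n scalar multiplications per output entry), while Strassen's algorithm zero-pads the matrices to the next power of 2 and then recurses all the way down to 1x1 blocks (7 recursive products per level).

Matrix multiplication for 43x43 matrices:

Strassen's algorithm requires power-of-2 dimensions. Pad 43x43 to 64x64 (next power of 2).

Standard algorithm: 43^3 = 79507 multiplications
Strassen's algorithm: 7^(log2(64)) = 7^6 = 117649 multiplications
Difference: 79507 - 117649 = -38142 (Strassen uses MORE here due to padding overhead — for small or just-over-power-of-2 n, padding can outweigh the per-level savings)

Standard: 79507 multiplications (43^3). Strassen: 117649 multiplications (7^6, after padding to 64x64). Strassen reduces 8 recursive multiplications to 7 at each level.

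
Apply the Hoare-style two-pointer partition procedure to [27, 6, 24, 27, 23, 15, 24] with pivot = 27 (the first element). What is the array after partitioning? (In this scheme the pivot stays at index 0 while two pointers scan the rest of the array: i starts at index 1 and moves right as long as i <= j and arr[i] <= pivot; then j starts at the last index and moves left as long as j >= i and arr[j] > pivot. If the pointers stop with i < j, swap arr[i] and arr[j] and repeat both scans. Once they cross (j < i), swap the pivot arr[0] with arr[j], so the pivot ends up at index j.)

Hoare-style two-pointer partition with pivot = 27:

Initial array: [27, 6, 24, 27, 23, 15, 24]

Pointers start at i = 1, j = 6.
i ends at 7, j ends at 6: the pointers have crossed (j < i), so scanning stops.

Swap pivot arr[0] with arr[6] to place pivot at position 6: [24, 6, 24, 27, 23, 15, 27]
Pivot position: 6

After partitioning with pivot 27, the array becomes [24, 6, 24, 27, 23, 15, 27]. The pivot is placed at index 6. All elements to the left of the pivot are <= 27, and all elements to the right are > 27.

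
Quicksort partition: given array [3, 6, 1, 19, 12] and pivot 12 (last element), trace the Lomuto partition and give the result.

Lomuto partition with pivot = 12:

Initial array: [3, 6, 1, 19, 12]

arr[0]=3 <= 12: swap with position 0, array becomes [3, 6, 1, 19, 12]
arr[1]=6 <= 12: swap with position 1, array becomes [3, 6, 1, 19, 12]
arr[2]=1 <= 12: swap with position 2, array becomes [3, 6, 1, 19, 12]
arr[3]=19 > 12: no swap

Place pivot at position 3: [3, 6, 1, 12, 19]
Pivot position: 3

After partitioning with pivot 12, the array becomes [3, 6, 1, 12, 19]. The pivot is placed at index 3. All elements to the left of the pivot are <= 12, and all elements to the right are > 12.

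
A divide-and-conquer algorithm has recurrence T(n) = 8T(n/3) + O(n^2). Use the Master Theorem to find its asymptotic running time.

Master Theorem for T(n) = 8T(n/3) + O(n^2):

a = 8, b = 3, c = 2
log_b(a) = log_3(8) = 1.8928

Case 3: c = 2 > log_3(8) = 1.8928
T(n) = O(n^2) = O(n^2)

For T(n) = 8T(n/3) + O(n^2): log_3(8) = 1.8928. This is Case 3 of the Master Theorem (c > log_b(a), work dominated by root), giving O(n^2).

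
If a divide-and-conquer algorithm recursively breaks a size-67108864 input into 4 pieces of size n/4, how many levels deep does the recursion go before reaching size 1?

For divide and conquer with division factor 4:

Problem sizes at each level:
Level 0: 67108864
Level 1: 16777216
Level 2: 4194304
Level 3: 1048576
Level 4: 262144
Level 5: 65536
Level 6: 16384
Level 7: 4096
Level 8: 1024
Level 9: 256
Level 10: 64
Level 11: 16
Level 12: 4
Level 13: 1

The root is level 0 and the size-1 base case is level 13 (the tree spans levels 0 through 13, i.e. 14 levels counting the root), so the depth is the number of divisions: log_4(67108864) = 13

The recursion tree depth is log_4(67108864) = 13. At each level, the problem size is divided by 4, so it takes 13 divisions to reduce to a base case of size 1. The algorithm makes 4 recursive calls at each level.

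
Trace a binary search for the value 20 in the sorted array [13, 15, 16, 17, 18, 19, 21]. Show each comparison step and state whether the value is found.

Binary search for 20 in [13, 15, 16, 17, 18, 19, 21]:

lo=0, hi=6, mid=3, arr[mid]=17 -> 17 < 20, search right half
lo=4, hi=6, mid=5, arr[mid]=19 -> 19 < 20, search right half
lo=6, hi=6, mid=6, arr[mid]=21 -> 21 > 20, search left half
lo=6 > hi=5, target 20 not found

Binary search determines that 20 is not in the array after 3 comparisons. The search space was exhausted without finding the target.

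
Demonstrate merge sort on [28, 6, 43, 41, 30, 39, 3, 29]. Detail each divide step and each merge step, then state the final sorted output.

Merge sort trace:

Split: [28, 6, 43, 41, 30, 39, 3, 29] -> [28, 6, 43, 41] and [30, 39, 3, 29]
  Split: [28, 6, 43, 41] -> [28, 6] and [43, 41]
    Split: [28, 6] -> [28] and [6]
    Merge: [28] + [6] -> [6, 28]
    Split: [43, 41] -> [43] and [41]
    Merge: [43] + [41] -> [41, 43]
  Merge: [6, 28] + [41, 43] -> [6, 28, 41, 43]
  Split: [30, 39, 3, 29] -> [30, 39] and [3, 29]
    Split: [30, 39] -> [30] and [39]
    Merge: [30] + [39] -> [30, 39]
    Split: [3, 29] -> [3] and [29]
    Merge: [3] + [29] -> [3, 29]
  Merge: [30, 39] + [3, 29] -> [3, 29, 30, 39]
Merge: [6, 28, 41, 43] + [3, 29, 30, 39] -> [3, 6, 28, 29, 30, 39, 41, 43]

Final sorted array: [3, 6, 28, 29, 30, 39, 41, 43]

The merge sort proceeds by recursively splitting the array and merging sorted halves.
After all merges, the sorted array is [3, 6, 28, 29, 30, 39, 41, 43].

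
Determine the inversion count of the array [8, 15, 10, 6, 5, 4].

Finding inversions in [8, 15, 10, 6, 5, 4]:

(0, 3): arr[0]=8 > arr[3]=6
(0, 4): arr[0]=8 > arr[4]=5
(0, 5): arr[0]=8 > arr[5]=4
(1, 2): arr[1]=15 > arr[2]=10
(1, 3): arr[1]=15 > arr[3]=6
(1, 4): arr[1]=15 > arr[4]=5
(1, 5): arr[1]=15 > arr[5]=4
(2, 3): arr[2]=10 > arr[3]=6
(2, 4): arr[2]=10 > arr[4]=5
(2, 5): arr[2]=10 > arr[5]=4
(3, 4): arr[3]=6 > arr[4]=5
(3, 5): arr[3]=6 > arr[5]=4
(4, 5): arr[4]=5 > arr[5]=4

Total inversions: 13

The array has 13 inversion(s): (0,3), (0,4), (0,5), (1,2), (1,3), (1,4), (1,5), (2,3), (2,4), (2,5), (3,4), (3,5), (4,5). Each pair (i,j) satisfies i < j and arr[i] > arr[j].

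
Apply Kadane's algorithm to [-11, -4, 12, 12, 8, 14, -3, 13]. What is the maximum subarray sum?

Using Kadane's algorithm on [-11, -4, 12, 12, 8, 14, -3, 13]:

Scanning through the array:
Position 1 (value -4): max_ending_here = -4, max_so_far = -4
Position 2 (value 12): max_ending_here = 12, max_so_far = 12
Position 3 (value 12): max_ending_here = 24, max_so_far = 24
Position 4 (value 8): max_ending_here = 32, max_so_far = 32
Position 5 (value 14): max_ending_here = 46, max_so_far = 46
Position 6 (value -3): max_ending_here = 43, max_so_far = 46
Position 7 (value 13): max_ending_here = 56, max_so_far = 56

Maximum subarray: [12, 12, 8, 14, -3, 13]
Maximum sum: 56

The maximum subarray is [12, 12, 8, 14, -3, 13] with sum 56. This subarray runs from index 2 to index 7.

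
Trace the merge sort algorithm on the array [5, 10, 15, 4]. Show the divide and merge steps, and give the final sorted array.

Merge sort trace:

Split: [5, 10, 15, 4] -> [5, 10] and [15, 4]
  Split: [5, 10] -> [5] and [10]
  Merge: [5] + [10] -> [5, 10]
  Split: [15, 4] -> [15] and [4]
  Merge: [15] + [4] -> [4, 15]
Merge: [5, 10] + [4, 15] -> [4, 5, 10, 15]

Final sorted array: [4, 5, 10, 15]

The merge sort proceeds by recursively splitting the array and merging sorted halves.
After all merges, the sorted array is [4, 5, 10, 15].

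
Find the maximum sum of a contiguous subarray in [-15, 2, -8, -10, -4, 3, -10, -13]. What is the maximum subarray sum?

Using Kadane's algorithm on [-15, 2, -8, -10, -4, 3, -10, -13]:

Scanning through the array:
Position 1 (value 2): max_ending_here = 2, max_so_far = 2
Position 2 (value -8): max_ending_here = -6, max_so_far = 2
Position 3 (value -10): max_ending_here = -10, max_so_far = 2
Position 4 (value -4): max_ending_here = -4, max_so_far = 2
Position 5 (value 3): max_ending_here = 3, max_so_far = 3
Position 6 (value -10): max_ending_here = -7, max_so_far = 3
Position 7 (value -13): max_ending_here = -13, max_so_far = 3

Maximum subarray: [3]
Maximum sum: 3

The maximum subarray is [3] with sum 3. This subarray runs from index 5 to index 5.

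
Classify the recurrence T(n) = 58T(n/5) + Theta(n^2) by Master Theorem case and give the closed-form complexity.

Master Theorem for T(n) = 58T(n/5) + O(n^2):

a = 58, b = 5, c = 2
log_b(a) = log_5(58) = 2.5229

Case 1: c = 2 < log_5(58) = 2.5229
T(n) = O(n^(log_5 58))

For T(n) = 58T(n/5) + O(n^2): log_5(58) = 2.5229. This is Case 1 of the Master Theorem (c < log_b(a), work dominated by leaves), giving O(n^(log_5 58)).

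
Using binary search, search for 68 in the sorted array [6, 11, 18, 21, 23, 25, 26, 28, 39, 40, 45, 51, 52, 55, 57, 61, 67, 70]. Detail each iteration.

Binary search for 68 in [6, 11, 18, 21, 23, 25, 26, 28, 39, 40, 45, 51, 52, 55, 57, 61, 67, 70]:

lo=0, hi=17, mid=8, arr[mid]=39 -> 39 < 68, search right half
lo=9, hi=17, mid=13, arr[mid]=55 -> 55 < 68, search right half
lo=14, hi=17, mid=15, arr[mid]=61 -> 61 < 68, search right half
lo=16, hi=17, mid=16, arr[mid]=67 -> 67 < 68, search right half
lo=17, hi=17, mid=17, arr[mid]=70 -> 70 > 68, search left half
lo=17 > hi=16, target 68 not found

Binary search determines that 68 is not in the array after 5 comparisons. The search space was exhausted without finding the target.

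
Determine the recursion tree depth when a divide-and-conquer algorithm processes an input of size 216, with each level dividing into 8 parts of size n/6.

For divide and conquer with division factor 6:

Problem sizes at each level:
Level 0: 216
Level 1: 36
Level 2: 6
Level 3: 1

The root is level 0 and the size-1 base case is level 3 (the tree spans levels 0 through 3, i.e. 4 levels counting the root), so the depth is the number of divisions: log_6(216) = 3

The recursion tree depth is log_6(216) = 3. At each level, the problem size is divided by 6, so it takes 3 divisions to reduce to a base case of size 1. The algorithm makes 8 recursive calls at each level.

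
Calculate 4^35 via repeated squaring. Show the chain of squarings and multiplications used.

Computing 4^35 by squaring (build up from 4^1; each line after the first costs one multiplication):

4^1 = 4
4^2 = (4^1)^2 = 4^2 = 16
4^4 = (4^2)^2 = 16^2 = 256
4^8 = (4^4)^2 = 256^2 = 65536
4^16 = (4^8)^2 = 65536^2 = 4294967296
4^17 = 4 * 4^16 = 4 * 4294967296 = 17179869184
4^34 = (4^17)^2 = 17179869184^2 = 295147905179352825856
4^35 = 4 * 4^34 = 4 * 295147905179352825856 = 1180591620717411303424

Result: 1180591620717411303424
Multiplications needed: 7 (7 lines after 4^1)

4^35 = 1180591620717411303424. Using exponentiation by squaring, this requires 7 multiplications. The key idea: if the exponent is even, square the half-power; if odd, multiply by the base once.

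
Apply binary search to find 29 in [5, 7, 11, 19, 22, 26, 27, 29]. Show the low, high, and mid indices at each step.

Binary search for 29 in [5, 7, 11, 19, 22, 26, 27, 29]:

lo=0, hi=7, mid=3, arr[mid]=19 -> 19 < 29, search right half
lo=4, hi=7, mid=5, arr[mid]=26 -> 26 < 29, search right half
lo=6, hi=7, mid=6, arr[mid]=27 -> 27 < 29, search right half
lo=7, hi=7, mid=7, arr[mid]=29 -> Found target at index 7!

Binary search finds 29 at index 7 after 4 comparisons. The search repeatedly halves the search space by comparing with the middle element.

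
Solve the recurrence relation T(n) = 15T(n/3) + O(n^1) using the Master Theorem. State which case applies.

Master Theorem for T(n) = 15T(n/3) + O(n^1):

a = 15, b = 3, c = 1
log_b(a) = log_3(15) = 2.4650

Case 1: c = 1 < log_3(15) = 2.4650
T(n) = O(n^(log_3 15))

For T(n) = 15T(n/3) + O(n^1): log_3(15) = 2.4650. This is Case 1 of the Master Theorem (c < log_b(a), work dominated by leaves), giving O(n^(log_3 15)).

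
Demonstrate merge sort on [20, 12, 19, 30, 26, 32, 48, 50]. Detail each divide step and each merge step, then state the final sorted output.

Merge sort trace:

Split: [20, 12, 19, 30, 26, 32, 48, 50] -> [20, 12, 19, 30] and [26, 32, 48, 50]
  Split: [20, 12, 19, 30] -> [20, 12] and [19, 30]
    Split: [20, 12] -> [20] and [12]
    Merge: [20] + [12] -> [12, 20]
    Split: [19, 30] -> [19] and [30]
    Merge: [19] + [30] -> [19, 30]
  Merge: [12, 20] + [19, 30] -> [12, 19, 20, 30]
  Split: [26, 32, 48, 50] -> [26, 32] and [48, 50]
    Split: [26, 32] -> [26] and [32]
    Merge: [26] + [32] -> [26, 32]
    Split: [48, 50] -> [48] and [50]
    Merge: [48] + [50] -> [48, 50]
  Merge: [26, 32] + [48, 50] -> [26, 32, 48, 50]
Merge: [12, 19, 20, 30] + [26, 32, 48, 50] -> [12, 19, 20, 26, 30, 32, 48, 50]

Final sorted array: [12, 19, 20, 26, 30, 32, 48, 50]

The merge sort proceeds by recursively splitting the array and merging sorted halves.
After all merges, the sorted array is [12, 19, 20, 26, 30, 32, 48, 50].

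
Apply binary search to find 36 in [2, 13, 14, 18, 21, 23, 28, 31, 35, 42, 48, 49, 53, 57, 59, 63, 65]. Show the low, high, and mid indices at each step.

Binary search for 36 in [2, 13, 14, 18, 21, 23, 28, 31, 35, 42, 48, 49, 53, 57, 59, 63, 65]:

lo=0, hi=16, mid=8, arr[mid]=35 -> 35 < 36, search right half
lo=9, hi=16, mid=12, arr[mid]=53 -> 53 > 36, search left half
lo=9, hi=11, mid=10, arr[mid]=48 -> 48 > 36, search left half
lo=9, hi=9, mid=9, arr[mid]=42 -> 42 > 36, search left half
lo=9 > hi=8, target 36 not found

Binary search determines that 36 is not in the array after 4 comparisons. The search space was exhausted without finding the target.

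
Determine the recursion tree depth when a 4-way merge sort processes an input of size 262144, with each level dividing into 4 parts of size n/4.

For divide and conquer with division factor 4:

Problem sizes at each level:
Level 0: 262144
Level 1: 65536
Level 2: 16384
Level 3: 4096
Level 4: 1024
Level 5: 256
Level 6: 64
Level 7: 16
Level 8: 4
Level 9: 1

The root is level 0 and the size-1 base case is level 9 (the tree spans levels 0 through 9, i.e. 10 levels counting the root), so the depth is the number of divisions: log_4(262144) = 9

The recursion tree depth is log_4(262144) = 9. At each level, the problem size is divided by 4, so it takes 9 divisions to reduce to a base case of size 1. The algorithm makes 4 recursive calls at each level.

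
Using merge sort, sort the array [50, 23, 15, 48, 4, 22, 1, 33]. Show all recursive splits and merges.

Merge sort trace:

Split: [50, 23, 15, 48, 4, 22, 1, 33] -> [50, 23, 15, 48] and [4, 22, 1, 33]
  Split: [50, 23, 15, 48] -> [50, 23] and [15, 48]
    Split: [50, 23] -> [50] and [23]
    Merge: [50] + [23] -> [23, 50]
    Split: [15, 48] -> [15] and [48]
    Merge: [15] + [48] -> [15, 48]
  Merge: [23, 50] + [15, 48] -> [15, 23, 48, 50]
  Split: [4, 22, 1, 33] -> [4, 22] and [1, 33]
    Split: [4, 22] -> [4] and [22]
    Merge: [4] + [22] -> [4, 22]
    Split: [1, 33] -> [1] and [33]
    Merge: [1] + [33] -> [1, 33]
  Merge: [4, 22] + [1, 33] -> [1, 4, 22, 33]
Merge: [15, 23, 48, 50] + [1, 4, 22, 33] -> [1, 4, 15, 22, 23, 33, 48, 50]

Final sorted array: [1, 4, 15, 22, 23, 33, 48, 50]

The merge sort proceeds by recursively splitting the array and merging sorted halves.
After all merges, the sorted array is [1, 4, 15, 22, 23, 33, 48, 50].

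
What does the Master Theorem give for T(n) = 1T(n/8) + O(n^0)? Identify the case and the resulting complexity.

Master Theorem for T(n) = 1T(n/8) + O(n^0):

a = 1, b = 8, c = 0
log_b(a) = log_8(1) = 0.0000

Case 2: c = 0 = log_8(1) = 0.0000
T(n) = O(n^0 log n) = O(log n)

For T(n) = 1T(n/8) + O(n^0): log_8(1) = 0.0000. This is Case 2 of the Master Theorem (c = log_b(a), equal work at all levels), giving O(log n).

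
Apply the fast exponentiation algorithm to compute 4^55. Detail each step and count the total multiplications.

Computing 4^55 by squaring (build up from 4^1; each line after the first costs one multiplication):

4^1 = 4
4^2 = (4^1)^2 = 4^2 = 16
4^3 = 4 * 4^2 = 4 * 16 = 64
4^6 = (4^3)^2 = 64^2 = 4096
4^12 = (4^6)^2 = 4096^2 = 16777216
4^13 = 4 * 4^12 = 4 * 16777216 = 67108864
4^26 = (4^13)^2 = 67108864^2 = 4503599627370496
4^27 = 4 * 4^26 = 4 * 4503599627370496 = 18014398509481984
4^54 = (4^27)^2 = 18014398509481984^2 = 324518553658426726783156020576256
4^55 = 4 * 4^54 = 4 * 324518553658426726783156020576256 = 1298074214633706907132624082305024

Result: 1298074214633706907132624082305024
Multiplications needed: 9 (9 lines after 4^1)

4^55 = 1298074214633706907132624082305024. Using exponentiation by squaring, this requires 9 multiplications. The key idea: if the exponent is even, square the half-power; if odd, multiply by the base once.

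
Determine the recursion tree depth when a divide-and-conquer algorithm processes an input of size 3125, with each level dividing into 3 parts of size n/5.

For divide and conquer with division factor 5:

Problem sizes at each level:
Level 0: 3125
Level 1: 625
Level 2: 125
Level 3: 25
Level 4: 5
Level 5: 1

The root is level 0 and the size-1 base case is level 5 (the tree spans levels 0 through 5, i.e. 6 levels counting the root), so the depth is the number of divisions: log_5(3125) = 5

The recursion tree depth is log_5(3125) = 5. At each level, the problem size is divided by 5, so it takes 5 divisions to reduce to a base case of size 1. The algorithm makes 3 recursive calls at each level.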